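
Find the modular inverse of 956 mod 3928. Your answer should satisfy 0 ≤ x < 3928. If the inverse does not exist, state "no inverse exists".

Compute gcd(956, 3928):
3928 = 4*956 + 104
956 = 9*104 + 20
104 = 5*20 + 4
20 = 5*4 + 0
Since gcd = 4 > 1, 956 is not a unit mod 3928.

no inverse exists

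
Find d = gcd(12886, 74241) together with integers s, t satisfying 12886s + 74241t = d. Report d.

1

Repeated division:
74241 = 5·12886 + 9811
12886 = 1·9811 + 3075
9811 = 3·3075 + 586
3075 = 5·586 + 145
586 = 4·145 + 6
145 = 24·6 + 1
6 = 6·1 + 0
gcd(12886, 74241) = 1.
Express as a combination:
1 = 145 − 24·6
1 = −24·586 + 97·145
1 = 97·3075 − 509·586
1 = −509·9811 + 1624·3075
1 = 1624·12886 − 2133·9811
1 = −2133·74241 + 12289·12886
So 1 = (-2133)·74241 + (12289)·12886.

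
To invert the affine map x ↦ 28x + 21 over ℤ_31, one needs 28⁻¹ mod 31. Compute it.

Extended Euclidean algorithm:
31 = 1*28 + 3
28 = 9*3 + 1
3 = 3*1 + 0
gcd = 1, so the inverse exists. Back-substitute:
1 = 28 − 9·3
1 = −9·31 + 10·28
So 28·10 ≡ 1 (mod 31).

10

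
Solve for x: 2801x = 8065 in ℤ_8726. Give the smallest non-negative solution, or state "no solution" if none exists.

First find gcd(2801, 8726):
8726 = 3·2801 + 323
2801 = 8·323 + 217
323 = 1·217 + 106
217 = 2·106 + 5
106 = 21·5 + 1
5 = 5·1 + 0
gcd = 1, so a unique solution mod 8726 exists.
Back-substitute for the Bézout coefficients:
1 = 106 − 21·5
1 = −21·217 + 43·106
1 = 43·323 − 64·217
1 = −64·2801 + 555·323
1 = 555·8726 − 1729·2801
So 2801·(-1729) ≡ 1 (mod 8726), giving 2801⁻¹ ≡ 6997.
x ≡ 2801⁻¹·8065 ≡ 6997·8065 ≡ 8489 (mod 8726).

8489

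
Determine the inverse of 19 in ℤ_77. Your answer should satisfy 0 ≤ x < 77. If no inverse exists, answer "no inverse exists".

73

Run Euclid on (77, 19):
77 = 4*19 + 1
19 = 19*1 + 0
gcd = 1, so the inverse exists. Back-substitute:
1 = 77 − 4·19
Thus 19·(-4) ≡ 1 (mod 77); reducing, -4 mod 77 = 73.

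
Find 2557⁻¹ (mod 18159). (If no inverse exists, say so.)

Run Euclid on (18159, 2557):
18159 = 7×2557 + 260
2557 = 9×260 + 217
260 = 1×217 + 43
217 = 5×43 + 2
43 = 21×2 + 1
2 = 2×1 + 0
gcd = 1, so the inverse exists. Back-substitute:
1 = 43 − 21·2
1 = −21·217 + 106·43
1 = 106·260 − 127·217
1 = −127·2557 + 1249·260
1 = 1249·18159 − 8870·2557
Thus 2557·(-8870) ≡ 1 (mod 18159); reducing, -8870 mod 18159 = 9289.

9289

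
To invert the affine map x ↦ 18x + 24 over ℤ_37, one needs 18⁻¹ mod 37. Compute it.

35

gcd(37, 18) by repeated division:
37 = 2*18 + 1
18 = 18*1 + 0
Since gcd(18, 37) = 1, back-substitute to write 1 as a combination:
1 = 37 − 2·18
So 18·(-2) ≡ 1 (mod 37), and -2 ≡ 35 (mod 37).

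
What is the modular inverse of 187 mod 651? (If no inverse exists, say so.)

94

Apply the Euclidean algorithm to 651 and 187:
651 = 3·187 + 90
187 = 2·90 + 7
90 = 12·7 + 6
7 = 1·6 + 1
6 = 6·1 + 0
Since gcd(187, 651) = 1, back-substitute to write 1 as a combination:
1 = 7 − 6
1 = −90 + 13·7
1 = 13·187 − 27·90
1 = −27·651 + 94·187
So 187·94 ≡ 1 (mod 651).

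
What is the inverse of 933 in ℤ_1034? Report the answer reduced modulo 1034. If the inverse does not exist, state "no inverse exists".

819

gcd(1034, 933) by repeated division:
1034 = 1×933 + 101
933 = 9×101 + 24
101 = 4×24 + 5
24 = 4×5 + 4
5 = 1×4 + 1
4 = 4×1 + 0
The gcd is 1. Working backward:
1 = 5 − 4
1 = −24 + 5·5
1 = 5·101 − 21·24
1 = −21·933 + 194·101
1 = 194·1034 − 215·933
Thus 933·(-215) ≡ 1 (mod 1034); reducing, -215 mod 1034 = 819.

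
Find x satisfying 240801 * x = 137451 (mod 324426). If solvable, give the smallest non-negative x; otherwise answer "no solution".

10283

First find gcd(240801, 324426):
324426 = 1·240801 + 83625
240801 = 2·83625 + 73551
83625 = 1·73551 + 10074
73551 = 7·10074 + 3033
10074 = 3·3033 + 975
3033 = 3·975 + 108
975 = 9·108 + 3
108 = 36·3 + 0
gcd = 3 and 3 | 137451, so solutions exist. Divide through by 3: 80267x ≡ 45817 (mod 108142).
Now find 80267⁻¹ mod 108142:
108142 = 1×80267 + 27875
80267 = 2×27875 + 24517
27875 = 1×24517 + 3358
24517 = 7×3358 + 1011
3358 = 3×1011 + 325
1011 = 3×325 + 36
325 = 9×36 + 1
36 = 36×1 + 0
Back-substitute:
1 = 325 − 9·36
1 = −9·1011 + 28·325
1 = 28·3358 − 93·1011
1 = −93·24517 + 679·3358
1 = 679·27875 − 772·24517
1 = −772·80267 + 2223·27875
1 = 2223·108142 − 2995·80267
So 80267·(-2995) ≡ 1 (mod 108142), i.e. 80267⁻¹ ≡ 105147.
Then x ≡ 105147·45817 ≡ 10283 (mod 108142); the smallest non-negative solution is x = 10283.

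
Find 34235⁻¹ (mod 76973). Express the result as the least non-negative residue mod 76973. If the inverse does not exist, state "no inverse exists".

42456

Extended Euclidean algorithm:
76973 = 2×34235 + 8503
34235 = 4×8503 + 223
8503 = 38×223 + 29
223 = 7×29 + 20
29 = 1×20 + 9
20 = 2×9 + 2
9 = 4×2 + 1
2 = 2×1 + 0
Since gcd(34235, 76973) = 1, back-substitute to write 1 as a combination:
1 = 9 − 4·2
1 = −4·20 + 9·9
1 = 9·29 − 13·20
1 = −13·223 + 100·29
1 = 100·8503 − 3813·223
1 = −3813·34235 + 15352·8503
1 = 15352·76973 − 34517·34235
So 34235·(-34517) ≡ 1 (mod 76973), and -34517 ≡ 42456 (mod 76973).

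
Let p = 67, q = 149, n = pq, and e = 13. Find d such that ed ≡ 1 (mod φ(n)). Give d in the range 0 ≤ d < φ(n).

3757

φ(n) = (p−1)(q−1) = 66·148 = 9768.
Need d with 13·d ≡ 1 (mod 9768). Apply the extended Euclidean algorithm:
9768 = 751*13 + 5
13 = 2*5 + 3
5 = 1*3 + 2
3 = 1*2 + 1
2 = 2*1 + 0
Back-substitute:
1 = 3 − 2
1 = −5 + 2·3
1 = 2·13 − 5·5
1 = −5·9768 + 3757·13
So 13·3757 ≡ 1 (mod 9768), hence d = 3757.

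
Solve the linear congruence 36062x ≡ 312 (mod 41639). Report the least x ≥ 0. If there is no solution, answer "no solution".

2307

First find gcd(36062, 41639):
41639 = 1×36062 + 5577
36062 = 6×5577 + 2600
5577 = 2×2600 + 377
2600 = 6×377 + 338
377 = 1×338 + 39
338 = 8×39 + 26
39 = 1×26 + 13
26 = 2×13 + 0
gcd = 13 and 13 | 312, so solutions exist. Divide through by 13: 2774x ≡ 24 (mod 3203).
Now find 2774⁻¹ mod 3203:
3203 = 1·2774 + 429
2774 = 6·429 + 200
429 = 2·200 + 29
200 = 6·29 + 26
29 = 1·26 + 3
26 = 8·3 + 2
3 = 1·2 + 1
2 = 2·1 + 0
Back-substitute:
1 = 3 − 2
1 = −26 + 9·3
1 = 9·29 − 10·26
1 = −10·200 + 69·29
1 = 69·429 − 148·200
1 = −148·2774 + 957·429
1 = 957·3203 − 1105·2774
So 2774·(-1105) ≡ 1 (mod 3203), i.e. 2774⁻¹ ≡ 2098.
Then x ≡ 2098·24 ≡ 2307 (mod 3203); the smallest non-negative solution is x = 2307.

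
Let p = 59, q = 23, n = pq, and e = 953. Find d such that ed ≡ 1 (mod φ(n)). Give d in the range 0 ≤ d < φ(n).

φ(n) = (p−1)(q−1) = 58·22 = 1276.
Need d with 953·d ≡ 1 (mod 1276). Apply the extended Euclidean algorithm:
1276 = 1·953 + 323
953 = 2·323 + 307
323 = 1·307 + 16
307 = 19·16 + 3
16 = 5·3 + 1
3 = 3·1 + 0
Back-substitute:
1 = 16 − 5·3
1 = −5·307 + 96·16
1 = 96·323 − 101·307
1 = −101·953 + 298·323
1 = 298·1276 − 399·953
So 953·(-399) ≡ 1 (mod 1276), hence d ≡ -399 ≡ 877 (mod 1276).

877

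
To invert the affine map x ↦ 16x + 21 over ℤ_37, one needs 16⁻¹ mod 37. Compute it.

7

Apply the Euclidean algorithm to 37 and 16:
37 = 2*16 + 5
16 = 3*5 + 1
5 = 5*1 + 0
Since gcd(16, 37) = 1, back-substitute to write 1 as a combination:
1 = 16 − 3·5
1 = −3·37 + 7·16
So 16·7 ≡ 1 (mod 37).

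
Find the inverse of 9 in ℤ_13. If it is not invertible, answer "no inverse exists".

Extended Euclidean algorithm:
13 = 1×9 + 4
9 = 2×4 + 1
4 = 4×1 + 0
Since gcd(9, 13) = 1, back-substitute to write 1 as a combination:
1 = 9 − 2·4
1 = −2·13 + 3·9
So 9·3 ≡ 1 (mod 13).

3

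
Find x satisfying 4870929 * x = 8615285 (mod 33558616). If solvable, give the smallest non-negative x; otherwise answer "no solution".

1785269

First find gcd(4870929, 33558616):
33558616 = 6·4870929 + 4333042
4870929 = 1·4333042 + 537887
4333042 = 8·537887 + 29946
537887 = 17·29946 + 28805
29946 = 1·28805 + 1141
28805 = 25·1141 + 280
1141 = 4·280 + 21
280 = 13·21 + 7
21 = 3·7 + 0
gcd = 7 and 7 | 8615285, so solutions exist. Divide through by 7: 695847x ≡ 1230755 (mod 4794088).
Now find 695847⁻¹ mod 4794088:
4794088 = 6*695847 + 619006
695847 = 1*619006 + 76841
619006 = 8*76841 + 4278
76841 = 17*4278 + 4115
4278 = 1*4115 + 163
4115 = 25*163 + 40
163 = 4*40 + 3
40 = 13*3 + 1
3 = 3*1 + 0
Back-substitute:
1 = 40 − 13·3
1 = −13·163 + 53·40
1 = 53·4115 − 1338·163
1 = −1338·4278 + 1391·4115
1 = 1391·76841 − 24985·4278
1 = −24985·619006 + 201271·76841
1 = 201271·695847 − 226256·619006
1 = −226256·4794088 + 1558807·695847
So 695847⁻¹ ≡ 1558807 (mod 4794088).
Then x ≡ 1558807·1230755 ≡ 1785269 (mod 4794088); the smallest non-negative solution is x = 1785269.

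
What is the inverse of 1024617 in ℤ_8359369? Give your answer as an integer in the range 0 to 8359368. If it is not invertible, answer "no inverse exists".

Extended Euclidean algorithm:
8359369 = 8·1024617 + 162433
1024617 = 6·162433 + 50019
162433 = 3·50019 + 12376
50019 = 4·12376 + 515
12376 = 24·515 + 16
515 = 32·16 + 3
16 = 5·3 + 1
3 = 3·1 + 0
The gcd is 1. Working backward:
1 = 16 − 5·3
1 = −5·515 + 161·16
1 = 161·12376 − 3869·515
1 = −3869·50019 + 15637·12376
1 = 15637·162433 − 50780·50019
1 = −50780·1024617 + 320317·162433
1 = 320317·8359369 − 2613316·1024617
Thus 1024617·(-2613316) ≡ 1 (mod 8359369); reducing, -2613316 mod 8359369 = 5746053.

5746053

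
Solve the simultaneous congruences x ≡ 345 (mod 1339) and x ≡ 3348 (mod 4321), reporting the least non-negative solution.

284213

Write x = 345 + 1339·k. Then 1339·k ≡ 3348 − 345 ≡ 3003 (mod 4321).
Need 1339⁻¹ mod 4321. Extended Euclid on (4321, 1339):
4321 = 3*1339 + 304
1339 = 4*304 + 123
304 = 2*123 + 58
123 = 2*58 + 7
58 = 8*7 + 2
7 = 3*2 + 1
2 = 2*1 + 0
Back-substitute:
1 = 7 − 3·2
1 = −3·58 + 25·7
1 = 25·123 − 53·58
1 = −53·304 + 131·123
1 = 131·1339 − 577·304
1 = −577·4321 + 1862·1339
1339⁻¹ ≡ 1862 (mod 4321), so k ≡ 1862·3003 ≡ 212 (mod 4321).
x = 345 + 1339·212 = 284213.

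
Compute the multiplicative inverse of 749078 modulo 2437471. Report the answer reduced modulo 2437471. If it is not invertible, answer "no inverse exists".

Apply the Euclidean algorithm to 2437471 and 749078:
2437471 = 3*749078 + 190237
749078 = 3*190237 + 178367
190237 = 1*178367 + 11870
178367 = 15*11870 + 317
11870 = 37*317 + 141
317 = 2*141 + 35
141 = 4*35 + 1
35 = 35*1 + 0
Since gcd(749078, 2437471) = 1, back-substitute to write 1 as a combination:
1 = 141 − 4·35
1 = −4·317 + 9·141
1 = 9·11870 − 337·317
1 = −337·178367 + 5064·11870
1 = 5064·190237 − 5401·178367
1 = −5401·749078 + 21267·190237
1 = 21267·2437471 − 69202·749078
Thus 749078·(-69202) ≡ 1 (mod 2437471); reducing, -69202 mod 2437471 = 2368269.

2368269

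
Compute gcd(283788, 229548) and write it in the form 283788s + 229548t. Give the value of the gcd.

12

Repeated division:
283788 = 1·229548 + 54240
229548 = 4·54240 + 12588
54240 = 4·12588 + 3888
12588 = 3·3888 + 924
3888 = 4·924 + 192
924 = 4·192 + 156
192 = 1·156 + 36
156 = 4·36 + 12
36 = 3·12 + 0
gcd(283788, 229548) = 12.
Working backward:
12 = 156 − 4·36
12 = −4·192 + 5·156
12 = 5·924 − 24·192
12 = −24·3888 + 101·924
12 = 101·12588 − 327·3888
12 = −327·54240 + 1409·12588
12 = 1409·229548 − 5963·54240
12 = −5963·283788 + 7372·229548
So 12 = (-5963)·283788 + (7372)·229548.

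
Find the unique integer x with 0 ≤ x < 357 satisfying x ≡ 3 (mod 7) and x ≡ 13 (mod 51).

115

Write x = 3 + 7·k. Then 7·k ≡ 13 − 3 ≡ 10 (mod 51).
Need 7⁻¹ mod 51. Extended Euclid on (51, 7):
51 = 7·7 + 2
7 = 3·2 + 1
2 = 2·1 + 0
Back-substitute:
1 = 7 − 3·2
1 = −3·51 + 22·7
7⁻¹ ≡ 22 (mod 51), so k ≡ 22·10 ≡ 16 (mod 51).
x = 3 + 7·16 = 115.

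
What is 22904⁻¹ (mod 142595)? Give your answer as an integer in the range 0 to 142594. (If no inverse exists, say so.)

Extended Euclidean algorithm:
142595 = 6·22904 + 5171
22904 = 4·5171 + 2220
5171 = 2·2220 + 731
2220 = 3·731 + 27
731 = 27·27 + 2
27 = 13·2 + 1
2 = 2·1 + 0
gcd = 1, so the inverse exists. Back-substitute:
1 = 27 − 13·2
1 = −13·731 + 352·27
1 = 352·2220 − 1069·731
1 = −1069·5171 + 2490·2220
1 = 2490·22904 − 11029·5171
1 = −11029·142595 + 68664·22904
So 22904·68664 ≡ 1 (mod 142595).

68664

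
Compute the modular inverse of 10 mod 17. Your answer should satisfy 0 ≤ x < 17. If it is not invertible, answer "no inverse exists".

12

Run Euclid on (17, 10):
17 = 1*10 + 7
10 = 1*7 + 3
7 = 2*3 + 1
3 = 3*1 + 0
The gcd is 1. Working backward:
1 = 7 − 2·3
1 = −2·10 + 3·7
1 = 3·17 − 5·10
So 10·(-5) ≡ 1 (mod 17), and -5 ≡ 12 (mod 17).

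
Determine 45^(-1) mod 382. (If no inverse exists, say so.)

Apply the Euclidean algorithm to 382 and 45:
382 = 8×45 + 22
45 = 2×22 + 1
22 = 22×1 + 0
Since gcd(45, 382) = 1, back-substitute to write 1 as a combination:
1 = 45 − 2·22
1 = −2·382 + 17·45
So 45·17 ≡ 1 (mod 382).

17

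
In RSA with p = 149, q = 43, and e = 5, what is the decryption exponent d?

4973

φ(n) = (p−1)(q−1) = 148·42 = 6216.
Need d with 5·d ≡ 1 (mod 6216). Apply the extended Euclidean algorithm:
6216 = 1243×5 + 1
5 = 5×1 + 0
Back-substitute:
1 = 6216 − 1243·5
So 5·(-1243) ≡ 1 (mod 6216), hence d ≡ -1243 ≡ 4973 (mod 6216).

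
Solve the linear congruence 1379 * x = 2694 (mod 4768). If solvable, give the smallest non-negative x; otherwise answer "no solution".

First find gcd(1379, 4768):
4768 = 3·1379 + 631
1379 = 2·631 + 117
631 = 5·117 + 46
117 = 2·46 + 25
46 = 1·25 + 21
25 = 1·21 + 4
21 = 5·4 + 1
4 = 4·1 + 0
gcd = 1, so a unique solution mod 4768 exists.
Back-substitute for the Bézout coefficients:
1 = 21 − 5·4
1 = −5·25 + 6·21
1 = 6·46 − 11·25
1 = −11·117 + 28·46
1 = 28·631 − 151·117
1 = −151·1379 + 330·631
1 = 330·4768 − 1141·1379
So 1379·(-1141) ≡ 1 (mod 4768), giving 1379⁻¹ ≡ 3627.
x ≡ 1379⁻¹·2694 ≡ 3627·2694 ≡ 1506 (mod 4768).

1506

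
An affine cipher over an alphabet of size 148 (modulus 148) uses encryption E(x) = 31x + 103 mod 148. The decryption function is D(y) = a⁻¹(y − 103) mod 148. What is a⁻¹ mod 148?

43

Run Euclid on (148, 31):
148 = 4·31 + 24
31 = 1·24 + 7
24 = 3·7 + 3
7 = 2·3 + 1
3 = 3·1 + 0
The gcd is 1. Working backward:
1 = 7 − 2·3
1 = −2·24 + 7·7
1 = 7·31 − 9·24
1 = −9·148 + 43·31
So 31·43 ≡ 1 (mod 148).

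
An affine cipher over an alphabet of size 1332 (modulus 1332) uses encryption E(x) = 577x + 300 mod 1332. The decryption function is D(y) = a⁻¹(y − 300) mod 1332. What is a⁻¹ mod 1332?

Apply the Euclidean algorithm to 1332 and 577:
1332 = 2×577 + 178
577 = 3×178 + 43
178 = 4×43 + 6
43 = 7×6 + 1
6 = 6×1 + 0
Since gcd(577, 1332) = 1, back-substitute to write 1 as a combination:
1 = 43 − 7·6
1 = −7·178 + 29·43
1 = 29·577 − 94·178
1 = −94·1332 + 217·577
So 577·217 ≡ 1 (mod 1332).

217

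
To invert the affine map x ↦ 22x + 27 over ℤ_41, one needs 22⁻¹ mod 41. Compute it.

Apply the Euclidean algorithm to 41 and 22:
41 = 1*22 + 19
22 = 1*19 + 3
19 = 6*3 + 1
3 = 3*1 + 0
Since gcd(22, 41) = 1, back-substitute to write 1 as a combination:
1 = 19 − 6·3
1 = −6·22 + 7·19
1 = 7·41 − 13·22
Hence 22⁻¹ ≡ -13 ≡ 28 (mod 41).

28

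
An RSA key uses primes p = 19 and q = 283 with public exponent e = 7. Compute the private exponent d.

φ(n) = (p−1)(q−1) = 18·282 = 5076.
Need d with 7·d ≡ 1 (mod 5076). Apply the extended Euclidean algorithm:
5076 = 725*7 + 1
7 = 7*1 + 0
Back-substitute:
1 = 5076 − 725·7
So 7·(-725) ≡ 1 (mod 5076), hence d ≡ -725 ≡ 4351 (mod 5076).

4351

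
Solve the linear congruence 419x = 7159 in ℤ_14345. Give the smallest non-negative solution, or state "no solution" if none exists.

5221

First find gcd(419, 14345):
14345 = 34·419 + 99
419 = 4·99 + 23
99 = 4·23 + 7
23 = 3·7 + 2
7 = 3·2 + 1
2 = 2·1 + 0
gcd = 1, so a unique solution mod 14345 exists.
Back-substitute for the Bézout coefficients:
1 = 7 − 3·2
1 = −3·23 + 10·7
1 = 10·99 − 43·23
1 = −43·419 + 182·99
1 = 182·14345 − 6231·419
So 419·(-6231) ≡ 1 (mod 14345), giving 419⁻¹ ≡ 8114.
x ≡ 419⁻¹·7159 ≡ 8114·7159 ≡ 5221 (mod 14345).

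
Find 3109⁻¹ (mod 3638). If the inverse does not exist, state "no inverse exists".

Apply the Euclidean algorithm to 3638 and 3109:
3638 = 1*3109 + 529
3109 = 5*529 + 464
529 = 1*464 + 65
464 = 7*65 + 9
65 = 7*9 + 2
9 = 4*2 + 1
2 = 2*1 + 0
gcd = 1, so the inverse exists. Back-substitute:
1 = 9 − 4·2
1 = −4·65 + 29·9
1 = 29·464 − 207·65
1 = −207·529 + 236·464
1 = 236·3109 − 1387·529
1 = −1387·3638 + 1623·3109
So 3109·1623 ≡ 1 (mod 3638).

1623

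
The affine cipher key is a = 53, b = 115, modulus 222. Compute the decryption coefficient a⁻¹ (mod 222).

Extended Euclidean algorithm:
222 = 4*53 + 10
53 = 5*10 + 3
10 = 3*3 + 1
3 = 3*1 + 0
Since gcd(53, 222) = 1, back-substitute to write 1 as a combination:
1 = 10 − 3·3
1 = −3·53 + 16·10
1 = 16·222 − 67·53
So 53·(-67) ≡ 1 (mod 222), and -67 ≡ 155 (mod 222).

155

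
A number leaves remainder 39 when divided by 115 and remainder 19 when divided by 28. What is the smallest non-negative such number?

Write x = 39 + 115·k. Then 115·k ≡ 19 − 39 ≡ 8 (mod 28).
Need 115⁻¹ mod 28. Extended Euclid on (28, 3):
28 = 9*3 + 1
3 = 3*1 + 0
Back-substitute:
1 = 28 − 9·3
115⁻¹ ≡ 19 (mod 28), so k ≡ 19·8 ≡ 12 (mod 28).
x = 39 + 115·12 = 1419.

1419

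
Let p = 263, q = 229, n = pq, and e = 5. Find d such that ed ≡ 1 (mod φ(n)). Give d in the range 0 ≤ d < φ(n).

47789

φ(n) = (p−1)(q−1) = 262·228 = 59736.
Need d with 5·d ≡ 1 (mod 59736). Apply the extended Euclidean algorithm:
59736 = 11947·5 + 1
5 = 5·1 + 0
Back-substitute:
1 = 59736 − 11947·5
So 5·(-11947) ≡ 1 (mod 59736), hence d ≡ -11947 ≡ 47789 (mod 59736).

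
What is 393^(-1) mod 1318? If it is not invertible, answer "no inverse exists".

Apply the Euclidean algorithm to 1318 and 393:
1318 = 3·393 + 139
393 = 2·139 + 115
139 = 1·115 + 24
115 = 4·24 + 19
24 = 1·19 + 5
19 = 3·5 + 4
5 = 1·4 + 1
4 = 4·1 + 0
The gcd is 1. Working backward:
1 = 5 − 4
1 = −19 + 4·5
1 = 4·24 − 5·19
1 = −5·115 + 24·24
1 = 24·139 − 29·115
1 = −29·393 + 82·139
1 = 82·1318 − 275·393
Thus 393·(-275) ≡ 1 (mod 1318); reducing, -275 mod 1318 = 1043.

1043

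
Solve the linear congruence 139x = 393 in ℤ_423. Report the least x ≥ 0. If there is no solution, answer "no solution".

15

First find gcd(139, 423):
423 = 3·139 + 6
139 = 23·6 + 1
6 = 6·1 + 0
gcd = 1, so a unique solution mod 423 exists.
Back-substitute for the Bézout coefficients:
1 = 139 − 23·6
1 = −23·423 + 70·139
So 139·(70) ≡ 1 (mod 423), giving 139⁻¹ ≡ 70.
x ≡ 139⁻¹·393 ≡ 70·393 ≡ 15 (mod 423).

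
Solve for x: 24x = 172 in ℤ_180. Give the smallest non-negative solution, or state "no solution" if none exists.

gcd(24, 180):
180 = 7·24 + 12
24 = 2·12 + 0
gcd = 12, but 12 ∤ 172, so the congruence has no solution.

no solution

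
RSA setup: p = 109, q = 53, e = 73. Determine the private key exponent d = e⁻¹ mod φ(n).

3385

φ(n) = (p−1)(q−1) = 108·52 = 5616.
Need d with 73·d ≡ 1 (mod 5616). Apply the extended Euclidean algorithm:
5616 = 76×73 + 68
73 = 1×68 + 5
68 = 13×5 + 3
5 = 1×3 + 2
3 = 1×2 + 1
2 = 2×1 + 0
Back-substitute:
1 = 3 − 2
1 = −5 + 2·3
1 = 2·68 − 27·5
1 = −27·73 + 29·68
1 = 29·5616 − 2231·73
So 73·(-2231) ≡ 1 (mod 5616), hence d ≡ -2231 ≡ 3385 (mod 5616).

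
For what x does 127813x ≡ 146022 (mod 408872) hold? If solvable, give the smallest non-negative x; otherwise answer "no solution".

First find gcd(127813, 408872):
408872 = 3×127813 + 25433
127813 = 5×25433 + 648
25433 = 39×648 + 161
648 = 4×161 + 4
161 = 40×4 + 1
4 = 4×1 + 0
gcd = 1, so a unique solution mod 408872 exists.
Back-substitute for the Bézout coefficients:
1 = 161 − 40·4
1 = −40·648 + 161·161
1 = 161·25433 − 6319·648
1 = −6319·127813 + 31756·25433
1 = 31756·408872 − 101587·127813
So 127813·(-101587) ≡ 1 (mod 408872), giving 127813⁻¹ ≡ 307285.
x ≡ 127813⁻¹·146022 ≡ 307285·146022 ≡ 348118 (mod 408872).

348118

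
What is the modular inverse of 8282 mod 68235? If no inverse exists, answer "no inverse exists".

gcd(68235, 8282) by repeated division:
68235 = 8*8282 + 1979
8282 = 4*1979 + 366
1979 = 5*366 + 149
366 = 2*149 + 68
149 = 2*68 + 13
68 = 5*13 + 3
13 = 4*3 + 1
3 = 3*1 + 0
Since gcd(8282, 68235) = 1, back-substitute to write 1 as a combination:
1 = 13 − 4·3
1 = −4·68 + 21·13
1 = 21·149 − 46·68
1 = −46·366 + 113·149
1 = 113·1979 − 611·366
1 = −611·8282 + 2557·1979
1 = 2557·68235 − 21067·8282
Thus 8282·(-21067) ≡ 1 (mod 68235); reducing, -21067 mod 68235 = 47168.

47168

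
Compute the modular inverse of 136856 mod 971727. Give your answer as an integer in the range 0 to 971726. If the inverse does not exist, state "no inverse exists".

Run Euclid on (971727, 136856):
971727 = 7·136856 + 13735
136856 = 9·13735 + 13241
13735 = 1·13241 + 494
13241 = 26·494 + 397
494 = 1·397 + 97
397 = 4·97 + 9
97 = 10·9 + 7
9 = 1·7 + 2
7 = 3·2 + 1
2 = 2·1 + 0
Since gcd(136856, 971727) = 1, back-substitute to write 1 as a combination:
1 = 7 − 3·2
1 = −3·9 + 4·7
1 = 4·97 − 43·9
1 = −43·397 + 176·97
1 = 176·494 − 219·397
1 = −219·13241 + 5870·494
1 = 5870·13735 − 6089·13241
1 = −6089·136856 + 60671·13735
1 = 60671·971727 − 430786·136856
So 136856·(-430786) ≡ 1 (mod 971727), and -430786 ≡ 540941 (mod 971727).

540941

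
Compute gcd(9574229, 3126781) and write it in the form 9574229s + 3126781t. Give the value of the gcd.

7

Euclidean algorithm:
9574229 = 3×3126781 + 193886
3126781 = 16×193886 + 24605
193886 = 7×24605 + 21651
24605 = 1×21651 + 2954
21651 = 7×2954 + 973
2954 = 3×973 + 35
973 = 27×35 + 28
35 = 1×28 + 7
28 = 4×7 + 0
gcd(9574229, 3126781) = 7.
Working backward:
7 = 35 − 28
7 = −973 + 28·35
7 = 28·2954 − 85·973
7 = −85·21651 + 623·2954
7 = 623·24605 − 708·21651
7 = −708·193886 + 5579·24605
7 = 5579·3126781 − 89972·193886
7 = −89972·9574229 + 275495·3126781
So 7 = (-89972)·9574229 + (275495)·3126781.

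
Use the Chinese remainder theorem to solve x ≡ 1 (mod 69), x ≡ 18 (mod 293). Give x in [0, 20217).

Write x = 1 + 69·k. Then 69·k ≡ 18 − 1 ≡ 17 (mod 293).
Need 69⁻¹ mod 293. Extended Euclid on (293, 69):
293 = 4×69 + 17
69 = 4×17 + 1
17 = 17×1 + 0
Back-substitute:
1 = 69 − 4·17
1 = −4·293 + 17·69
69⁻¹ ≡ 17 (mod 293), so k ≡ 17·17 ≡ 289 (mod 293).
x = 1 + 69·289 = 19942.

19942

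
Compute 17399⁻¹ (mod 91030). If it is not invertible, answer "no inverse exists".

Run Euclid on (91030, 17399):
91030 = 5*17399 + 4035
17399 = 4*4035 + 1259
4035 = 3*1259 + 258
1259 = 4*258 + 227
258 = 1*227 + 31
227 = 7*31 + 10
31 = 3*10 + 1
10 = 10*1 + 0
Since gcd(17399, 91030) = 1, back-substitute to write 1 as a combination:
1 = 31 − 3·10
1 = −3·227 + 22·31
1 = 22·258 − 25·227
1 = −25·1259 + 122·258
1 = 122·4035 − 391·1259
1 = −391·17399 + 1686·4035
1 = 1686·91030 − 8821·17399
Thus 17399·(-8821) ≡ 1 (mod 91030); reducing, -8821 mod 91030 = 82209.

82209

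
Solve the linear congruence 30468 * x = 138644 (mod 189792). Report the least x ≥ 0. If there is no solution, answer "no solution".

gcd(30468, 189792):
189792 = 6×30468 + 6984
30468 = 4×6984 + 2532
6984 = 2×2532 + 1920
2532 = 1×1920 + 612
1920 = 3×612 + 84
612 = 7×84 + 24
84 = 3×24 + 12
24 = 2×12 + 0
gcd = 12, but 12 ∤ 138644, so the congruence has no solution.

no solution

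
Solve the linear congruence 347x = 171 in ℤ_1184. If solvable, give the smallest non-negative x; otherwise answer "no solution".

369

First find gcd(347, 1184):
1184 = 3×347 + 143
347 = 2×143 + 61
143 = 2×61 + 21
61 = 2×21 + 19
21 = 1×19 + 2
19 = 9×2 + 1
2 = 2×1 + 0
gcd = 1, so a unique solution mod 1184 exists.
Back-substitute for the Bézout coefficients:
1 = 19 − 9·2
1 = −9·21 + 10·19
1 = 10·61 − 29·21
1 = −29·143 + 68·61
1 = 68·347 − 165·143
1 = −165·1184 + 563·347
So 347·(563) ≡ 1 (mod 1184), giving 347⁻¹ ≡ 563.
x ≡ 347⁻¹·171 ≡ 563·171 ≡ 369 (mod 1184).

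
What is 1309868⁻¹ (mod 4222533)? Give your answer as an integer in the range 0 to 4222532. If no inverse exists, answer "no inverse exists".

Euclidean algorithm on 4222533, 1309868:
4222533 = 3·1309868 + 292929
1309868 = 4·292929 + 138152
292929 = 2·138152 + 16625
138152 = 8·16625 + 5152
16625 = 3·5152 + 1169
5152 = 4·1169 + 476
1169 = 2·476 + 217
476 = 2·217 + 42
217 = 5·42 + 7
42 = 6·7 + 0
Since gcd = 7 > 1, 1309868 is not a unit mod 4222533.

no inverse exists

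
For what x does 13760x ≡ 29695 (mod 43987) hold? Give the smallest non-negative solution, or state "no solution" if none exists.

14819

First find gcd(13760, 43987):
43987 = 3×13760 + 2707
13760 = 5×2707 + 225
2707 = 12×225 + 7
225 = 32×7 + 1
7 = 7×1 + 0
gcd = 1, so a unique solution mod 43987 exists.
Back-substitute for the Bézout coefficients:
1 = 225 − 32·7
1 = −32·2707 + 385·225
1 = 385·13760 − 1957·2707
1 = −1957·43987 + 6256·13760
So 13760·(6256) ≡ 1 (mod 43987), giving 13760⁻¹ ≡ 6256.
x ≡ 13760⁻¹·29695 ≡ 6256·29695 ≡ 14819 (mod 43987).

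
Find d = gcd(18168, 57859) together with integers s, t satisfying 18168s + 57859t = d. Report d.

Euclidean algorithm:
57859 = 3×18168 + 3355
18168 = 5×3355 + 1393
3355 = 2×1393 + 569
1393 = 2×569 + 255
569 = 2×255 + 59
255 = 4×59 + 19
59 = 3×19 + 2
19 = 9×2 + 1
2 = 2×1 + 0
gcd(18168, 57859) = 1.
Back-substituting:
1 = 19 − 9·2
1 = −9·59 + 28·19
1 = 28·255 − 121·59
1 = −121·569 + 270·255
1 = 270·1393 − 661·569
1 = −661·3355 + 1592·1393
1 = 1592·18168 − 8621·3355
1 = −8621·57859 + 27455·18168
So 1 = (-8621)·57859 + (27455)·18168.

1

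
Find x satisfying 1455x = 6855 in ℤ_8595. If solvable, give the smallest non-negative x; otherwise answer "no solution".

241

First find gcd(1455, 8595):
8595 = 5*1455 + 1320
1455 = 1*1320 + 135
1320 = 9*135 + 105
135 = 1*105 + 30
105 = 3*30 + 15
30 = 2*15 + 0
gcd = 15 and 15 | 6855, so solutions exist. Divide through by 15: 97x ≡ 457 (mod 573).
Now find 97⁻¹ mod 573:
573 = 5·97 + 88
97 = 1·88 + 9
88 = 9·9 + 7
9 = 1·7 + 2
7 = 3·2 + 1
2 = 2·1 + 0
Back-substitute:
1 = 7 − 3·2
1 = −3·9 + 4·7
1 = 4·88 − 39·9
1 = −39·97 + 43·88
1 = 43·573 − 254·97
So 97·(-254) ≡ 1 (mod 573), i.e. 97⁻¹ ≡ 319.
Then x ≡ 319·457 ≡ 241 (mod 573); the smallest non-negative solution is x = 241.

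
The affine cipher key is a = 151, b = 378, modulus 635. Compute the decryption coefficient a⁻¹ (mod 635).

Extended Euclidean algorithm:
635 = 4*151 + 31
151 = 4*31 + 27
31 = 1*27 + 4
27 = 6*4 + 3
4 = 1*3 + 1
3 = 3*1 + 0
The gcd is 1. Working backward:
1 = 4 − 3
1 = −27 + 7·4
1 = 7·31 − 8·27
1 = −8·151 + 39·31
1 = 39·635 − 164·151
Hence 151⁻¹ ≡ -164 ≡ 471 (mod 635).

471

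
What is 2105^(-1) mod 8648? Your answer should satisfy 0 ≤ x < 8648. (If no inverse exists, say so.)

Apply the Euclidean algorithm to 8648 and 2105:
8648 = 4*2105 + 228
2105 = 9*228 + 53
228 = 4*53 + 16
53 = 3*16 + 5
16 = 3*5 + 1
5 = 5*1 + 0
Since gcd(2105, 8648) = 1, back-substitute to write 1 as a combination:
1 = 16 − 3·5
1 = −3·53 + 10·16
1 = 10·228 − 43·53
1 = −43·2105 + 397·228
1 = 397·8648 − 1631·2105
So 2105·(-1631) ≡ 1 (mod 8648), and -1631 ≡ 7017 (mod 8648).

7017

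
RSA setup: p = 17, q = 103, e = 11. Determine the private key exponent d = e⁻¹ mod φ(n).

1187

φ(n) = (p−1)(q−1) = 16·102 = 1632.
Need d with 11·d ≡ 1 (mod 1632). Apply the extended Euclidean algorithm:
1632 = 148*11 + 4
11 = 2*4 + 3
4 = 1*3 + 1
3 = 3*1 + 0
Back-substitute:
1 = 4 − 3
1 = −11 + 3·4
1 = 3·1632 − 445·11
So 11·(-445) ≡ 1 (mod 1632), hence d ≡ -445 ≡ 1187 (mod 1632).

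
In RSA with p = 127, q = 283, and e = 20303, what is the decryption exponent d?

φ(n) = (p−1)(q−1) = 126·282 = 35532.
Need d with 20303·d ≡ 1 (mod 35532). Apply the extended Euclidean algorithm:
35532 = 1*20303 + 15229
20303 = 1*15229 + 5074
15229 = 3*5074 + 7
5074 = 724*7 + 6
7 = 1*6 + 1
6 = 6*1 + 0
Back-substitute:
1 = 7 − 6
1 = −5074 + 725·7
1 = 725·15229 − 2176·5074
1 = −2176·20303 + 2901·15229
1 = 2901·35532 − 5077·20303
So 20303·(-5077) ≡ 1 (mod 35532), hence d ≡ -5077 ≡ 30455 (mod 35532).

30455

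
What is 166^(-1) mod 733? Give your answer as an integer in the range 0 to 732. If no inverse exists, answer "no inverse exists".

Apply the Euclidean algorithm to 733 and 166:
733 = 4×166 + 69
166 = 2×69 + 28
69 = 2×28 + 13
28 = 2×13 + 2
13 = 6×2 + 1
2 = 2×1 + 0
gcd = 1, so the inverse exists. Back-substitute:
1 = 13 − 6·2
1 = −6·28 + 13·13
1 = 13·69 − 32·28
1 = −32·166 + 77·69
1 = 77·733 − 340·166
Thus 166·(-340) ≡ 1 (mod 733); reducing, -340 mod 733 = 393.

393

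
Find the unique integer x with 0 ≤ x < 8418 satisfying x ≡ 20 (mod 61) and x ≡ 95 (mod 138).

3131

Write x = 20 + 61·k. Then 61·k ≡ 95 − 20 ≡ 75 (mod 138).
Need 61⁻¹ mod 138. Extended Euclid on (138, 61):
138 = 2·61 + 16
61 = 3·16 + 13
16 = 1·13 + 3
13 = 4·3 + 1
3 = 3·1 + 0
Back-substitute:
1 = 13 − 4·3
1 = −4·16 + 5·13
1 = 5·61 − 19·16
1 = −19·138 + 43·61
61⁻¹ ≡ 43 (mod 138), so k ≡ 43·75 ≡ 51 (mod 138).
x = 20 + 61·51 = 3131.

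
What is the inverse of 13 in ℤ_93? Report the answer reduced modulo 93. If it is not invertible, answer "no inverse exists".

43

Extended Euclidean algorithm:
93 = 7*13 + 2
13 = 6*2 + 1
2 = 2*1 + 0
The gcd is 1. Working backward:
1 = 13 − 6·2
1 = −6·93 + 43·13
So 13·43 ≡ 1 (mod 93).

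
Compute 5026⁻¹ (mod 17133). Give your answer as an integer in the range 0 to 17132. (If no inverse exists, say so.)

12139

Extended Euclidean algorithm:
17133 = 3·5026 + 2055
5026 = 2·2055 + 916
2055 = 2·916 + 223
916 = 4·223 + 24
223 = 9·24 + 7
24 = 3·7 + 3
7 = 2·3 + 1
3 = 3·1 + 0
Since gcd(5026, 17133) = 1, back-substitute to write 1 as a combination:
1 = 7 − 2·3
1 = −2·24 + 7·7
1 = 7·223 − 65·24
1 = −65·916 + 267·223
1 = 267·2055 − 599·916
1 = −599·5026 + 1465·2055
1 = 1465·17133 − 4994·5026
Thus 5026·(-4994) ≡ 1 (mod 17133); reducing, -4994 mod 17133 = 12139.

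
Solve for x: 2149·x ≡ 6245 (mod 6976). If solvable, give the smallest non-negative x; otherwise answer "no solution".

769

First find gcd(2149, 6976):
6976 = 3*2149 + 529
2149 = 4*529 + 33
529 = 16*33 + 1
33 = 33*1 + 0
gcd = 1, so a unique solution mod 6976 exists.
Back-substitute for the Bézout coefficients:
1 = 529 − 16·33
1 = −16·2149 + 65·529
1 = 65·6976 − 211·2149
So 2149·(-211) ≡ 1 (mod 6976), giving 2149⁻¹ ≡ 6765.
x ≡ 2149⁻¹·6245 ≡ 6765·6245 ≡ 769 (mod 6976).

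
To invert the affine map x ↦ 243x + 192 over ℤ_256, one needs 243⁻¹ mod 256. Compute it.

59

Run Euclid on (256, 243):
256 = 1·243 + 13
243 = 18·13 + 9
13 = 1·9 + 4
9 = 2·4 + 1
4 = 4·1 + 0
gcd = 1, so the inverse exists. Back-substitute:
1 = 9 − 2·4
1 = −2·13 + 3·9
1 = 3·243 − 56·13
1 = −56·256 + 59·243
So 243·59 ≡ 1 (mod 256).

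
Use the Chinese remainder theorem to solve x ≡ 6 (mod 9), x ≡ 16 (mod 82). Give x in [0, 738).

672

Write x = 6 + 9·k. Then 9·k ≡ 16 − 6 ≡ 10 (mod 82).
Need 9⁻¹ mod 82. Extended Euclid on (82, 9):
82 = 9×9 + 1
9 = 9×1 + 0
Back-substitute:
1 = 82 − 9·9
9⁻¹ ≡ 73 (mod 82), so k ≡ 73·10 ≡ 74 (mod 82).
x = 6 + 9·74 = 672.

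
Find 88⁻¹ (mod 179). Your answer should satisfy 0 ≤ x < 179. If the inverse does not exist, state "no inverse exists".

59

gcd(179, 88) by repeated division:
179 = 2×88 + 3
88 = 29×3 + 1
3 = 3×1 + 0
gcd = 1, so the inverse exists. Back-substitute:
1 = 88 − 29·3
1 = −29·179 + 59·88
So 88·59 ≡ 1 (mod 179).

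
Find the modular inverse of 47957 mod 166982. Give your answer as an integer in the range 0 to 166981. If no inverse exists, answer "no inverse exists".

24927

Extended Euclidean algorithm:
166982 = 3·47957 + 23111
47957 = 2·23111 + 1735
23111 = 13·1735 + 556
1735 = 3·556 + 67
556 = 8·67 + 20
67 = 3·20 + 7
20 = 2·7 + 6
7 = 1·6 + 1
6 = 6·1 + 0
The gcd is 1. Working backward:
1 = 7 − 6
1 = −20 + 3·7
1 = 3·67 − 10·20
1 = −10·556 + 83·67
1 = 83·1735 − 259·556
1 = −259·23111 + 3450·1735
1 = 3450·47957 − 7159·23111
1 = −7159·166982 + 24927·47957
So 47957·24927 ≡ 1 (mod 166982).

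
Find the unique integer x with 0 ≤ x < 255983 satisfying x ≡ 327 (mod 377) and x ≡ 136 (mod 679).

196367

Write x = 327 + 377·k. Then 377·k ≡ 136 − 327 ≡ 488 (mod 679).
Need 377⁻¹ mod 679. Extended Euclid on (679, 377):
679 = 1·377 + 302
377 = 1·302 + 75
302 = 4·75 + 2
75 = 37·2 + 1
2 = 2·1 + 0
Back-substitute:
1 = 75 − 37·2
1 = −37·302 + 149·75
1 = 149·377 − 186·302
1 = −186·679 + 335·377
377⁻¹ ≡ 335 (mod 679), so k ≡ 335·488 ≡ 520 (mod 679).
x = 327 + 377·520 = 196367.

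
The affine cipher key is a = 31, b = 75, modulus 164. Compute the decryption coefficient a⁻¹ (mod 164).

127

gcd(164, 31) by repeated division:
164 = 5×31 + 9
31 = 3×9 + 4
9 = 2×4 + 1
4 = 4×1 + 0
Since gcd(31, 164) = 1, back-substitute to write 1 as a combination:
1 = 9 − 2·4
1 = −2·31 + 7·9
1 = 7·164 − 37·31
So 31·(-37) ≡ 1 (mod 164), and -37 ≡ 127 (mod 164).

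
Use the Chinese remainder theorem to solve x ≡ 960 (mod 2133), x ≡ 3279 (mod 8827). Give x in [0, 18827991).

15123930

Write x = 960 + 2133·k. Then 2133·k ≡ 3279 − 960 ≡ 2319 (mod 8827).
Need 2133⁻¹ mod 8827. Extended Euclid on (8827, 2133):
8827 = 4·2133 + 295
2133 = 7·295 + 68
295 = 4·68 + 23
68 = 2·23 + 22
23 = 1·22 + 1
22 = 22·1 + 0
Back-substitute:
1 = 23 − 22
1 = −68 + 3·23
1 = 3·295 − 13·68
1 = −13·2133 + 94·295
1 = 94·8827 − 389·2133
2133⁻¹ ≡ 8438 (mod 8827), so k ≡ 8438·2319 ≡ 7090 (mod 8827).
x = 960 + 2133·7090 = 15123930.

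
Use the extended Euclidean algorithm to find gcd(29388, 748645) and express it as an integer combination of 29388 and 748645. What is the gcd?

1

Euclidean algorithm:
748645 = 25*29388 + 13945
29388 = 2*13945 + 1498
13945 = 9*1498 + 463
1498 = 3*463 + 109
463 = 4*109 + 27
109 = 4*27 + 1
27 = 27*1 + 0
gcd(29388, 748645) = 1.
Express as a combination:
1 = 109 − 4·27
1 = −4·463 + 17·109
1 = 17·1498 − 55·463
1 = −55·13945 + 512·1498
1 = 512·29388 − 1079·13945
1 = −1079·748645 + 27487·29388
So 1 = (-1079)·748645 + (27487)·29388.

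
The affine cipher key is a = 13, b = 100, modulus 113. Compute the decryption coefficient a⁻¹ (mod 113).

Apply the Euclidean algorithm to 113 and 13:
113 = 8×13 + 9
13 = 1×9 + 4
9 = 2×4 + 1
4 = 4×1 + 0
Since gcd(13, 113) = 1, back-substitute to write 1 as a combination:
1 = 9 − 2·4
1 = −2·13 + 3·9
1 = 3·113 − 26·13
Hence 13⁻¹ ≡ -26 ≡ 87 (mod 113).

87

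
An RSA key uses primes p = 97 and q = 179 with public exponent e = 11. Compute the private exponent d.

3107

φ(n) = (p−1)(q−1) = 96·178 = 17088.
Need d with 11·d ≡ 1 (mod 17088). Apply the extended Euclidean algorithm:
17088 = 1553×11 + 5
11 = 2×5 + 1
5 = 5×1 + 0
Back-substitute:
1 = 11 − 2·5
1 = −2·17088 + 3107·11
So 11·3107 ≡ 1 (mod 17088), hence d = 3107.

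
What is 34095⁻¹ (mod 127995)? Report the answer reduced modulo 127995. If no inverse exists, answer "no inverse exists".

Euclidean algorithm on 127995, 34095:
127995 = 3·34095 + 25710
34095 = 1·25710 + 8385
25710 = 3·8385 + 555
8385 = 15·555 + 60
555 = 9·60 + 15
60 = 4·15 + 0
The gcd is 15, not 1, hence no inverse exists.

no inverse exists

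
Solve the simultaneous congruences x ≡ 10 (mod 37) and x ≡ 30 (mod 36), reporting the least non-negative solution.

Write x = 10 + 37·k. Then 37·k ≡ 30 − 10 ≡ 20 (mod 36).
Need 37⁻¹ mod 36. Extended Euclid on (36, 1):
36 = 36×1 + 0
37⁻¹ ≡ 1 (mod 36), so k ≡ 1·20 ≡ 20 (mod 36).
x = 10 + 37·20 = 750.

750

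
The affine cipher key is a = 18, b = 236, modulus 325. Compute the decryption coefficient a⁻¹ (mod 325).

Apply the Euclidean algorithm to 325 and 18:
325 = 18×18 + 1
18 = 18×1 + 0
gcd = 1, so the inverse exists. Back-substitute:
1 = 325 − 18·18
So 18·(-18) ≡ 1 (mod 325), and -18 ≡ 307 (mod 325).

307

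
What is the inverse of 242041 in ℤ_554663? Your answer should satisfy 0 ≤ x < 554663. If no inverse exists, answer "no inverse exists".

14554

Extended Euclidean algorithm:
554663 = 2*242041 + 70581
242041 = 3*70581 + 30298
70581 = 2*30298 + 9985
30298 = 3*9985 + 343
9985 = 29*343 + 38
343 = 9*38 + 1
38 = 38*1 + 0
gcd = 1, so the inverse exists. Back-substitute:
1 = 343 − 9·38
1 = −9·9985 + 262·343
1 = 262·30298 − 795·9985
1 = −795·70581 + 1852·30298
1 = 1852·242041 − 6351·70581
1 = −6351·554663 + 14554·242041
So 242041·14554 ≡ 1 (mod 554663).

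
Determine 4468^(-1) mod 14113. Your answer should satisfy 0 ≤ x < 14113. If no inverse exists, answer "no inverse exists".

Extended Euclidean algorithm:
14113 = 3*4468 + 709
4468 = 6*709 + 214
709 = 3*214 + 67
214 = 3*67 + 13
67 = 5*13 + 2
13 = 6*2 + 1
2 = 2*1 + 0
The gcd is 1. Working backward:
1 = 13 − 6·2
1 = −6·67 + 31·13
1 = 31·214 − 99·67
1 = −99·709 + 328·214
1 = 328·4468 − 2067·709
1 = −2067·14113 + 6529·4468
So 4468·6529 ≡ 1 (mod 14113).

6529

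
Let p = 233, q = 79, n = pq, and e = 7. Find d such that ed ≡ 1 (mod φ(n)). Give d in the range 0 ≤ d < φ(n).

15511

φ(n) = (p−1)(q−1) = 232·78 = 18096.
Need d with 7·d ≡ 1 (mod 18096). Apply the extended Euclidean algorithm:
18096 = 2585×7 + 1
7 = 7×1 + 0
Back-substitute:
1 = 18096 − 2585·7
So 7·(-2585) ≡ 1 (mod 18096), hence d ≡ -2585 ≡ 15511 (mod 18096).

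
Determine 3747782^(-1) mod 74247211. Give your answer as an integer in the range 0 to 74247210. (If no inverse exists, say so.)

70314911

Apply the Euclidean algorithm to 74247211 and 3747782:
74247211 = 19*3747782 + 3039353
3747782 = 1*3039353 + 708429
3039353 = 4*708429 + 205637
708429 = 3*205637 + 91518
205637 = 2*91518 + 22601
91518 = 4*22601 + 1114
22601 = 20*1114 + 321
1114 = 3*321 + 151
321 = 2*151 + 19
151 = 7*19 + 18
19 = 1*18 + 1
18 = 18*1 + 0
The gcd is 1. Working backward:
1 = 19 − 18
1 = −151 + 8·19
1 = 8·321 − 17·151
1 = −17·1114 + 59·321
1 = 59·22601 − 1197·1114
1 = −1197·91518 + 4847·22601
1 = 4847·205637 − 10891·91518
1 = −10891·708429 + 37520·205637
1 = 37520·3039353 − 160971·708429
1 = −160971·3747782 + 198491·3039353
1 = 198491·74247211 − 3932300·3747782
So 3747782·(-3932300) ≡ 1 (mod 74247211), and -3932300 ≡ 70314911 (mod 74247211).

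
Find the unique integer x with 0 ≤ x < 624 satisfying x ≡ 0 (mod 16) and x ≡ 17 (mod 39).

368

Write x = 0 + 16·k. Then 16·k ≡ 17 − 0 ≡ 17 (mod 39).
Need 16⁻¹ mod 39. Extended Euclid on (39, 16):
39 = 2·16 + 7
16 = 2·7 + 2
7 = 3·2 + 1
2 = 2·1 + 0
Back-substitute:
1 = 7 − 3·2
1 = −3·16 + 7·7
1 = 7·39 − 17·16
16⁻¹ ≡ 22 (mod 39), so k ≡ 22·17 ≡ 23 (mod 39).
x = 0 + 16·23 = 368.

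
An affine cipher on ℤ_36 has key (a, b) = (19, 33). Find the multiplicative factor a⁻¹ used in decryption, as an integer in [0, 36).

Run Euclid on (36, 19):
36 = 1·19 + 17
19 = 1·17 + 2
17 = 8·2 + 1
2 = 2·1 + 0
gcd = 1, so the inverse exists. Back-substitute:
1 = 17 − 8·2
1 = −8·19 + 9·17
1 = 9·36 − 17·19
Hence 19⁻¹ ≡ -17 ≡ 19 (mod 36).

19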